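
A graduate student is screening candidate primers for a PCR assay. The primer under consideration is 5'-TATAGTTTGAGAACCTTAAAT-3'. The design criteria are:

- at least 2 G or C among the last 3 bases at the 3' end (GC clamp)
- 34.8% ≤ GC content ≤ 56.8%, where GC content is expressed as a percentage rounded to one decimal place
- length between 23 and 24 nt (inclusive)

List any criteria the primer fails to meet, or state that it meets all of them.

Base counts: A=8, T=8, G=3, C=2 (length 21).
GC clamp: 3' end AAT has 0 G/C, need ≥2 ✗
GC content: GC 5/21 = 23.8%, outside 34.8–56.8% ✗
length: length 21, outside 23–24 ✗

Fails: GC clamp, GC content, length.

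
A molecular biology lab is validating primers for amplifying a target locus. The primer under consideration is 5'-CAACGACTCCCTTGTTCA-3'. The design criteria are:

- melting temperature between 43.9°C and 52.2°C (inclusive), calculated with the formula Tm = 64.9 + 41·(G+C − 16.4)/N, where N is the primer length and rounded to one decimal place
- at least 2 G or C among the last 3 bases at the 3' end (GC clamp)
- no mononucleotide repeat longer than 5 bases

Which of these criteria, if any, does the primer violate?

Base counts: A=4, T=5, G=2, C=7 (length 18).
Tm: Tm = 64.9 + 41·(9 − 16.4)/18 = 48.0°C ✓
GC clamp: 3' end TCA has 1 G/C, need ≥2 ✗
homopolymer run: longest run = 3 ✓

Fails: GC clamp.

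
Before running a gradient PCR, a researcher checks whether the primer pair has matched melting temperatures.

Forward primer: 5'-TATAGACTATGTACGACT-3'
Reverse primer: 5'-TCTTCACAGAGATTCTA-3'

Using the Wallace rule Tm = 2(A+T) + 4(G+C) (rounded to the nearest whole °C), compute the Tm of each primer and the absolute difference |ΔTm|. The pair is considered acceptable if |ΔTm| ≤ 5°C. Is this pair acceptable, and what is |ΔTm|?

|ΔTm| = 2°C; the pair is acceptable.

Forward: A=6 T=6 G=3 C=3 → Tm = 2·12 + 4·6 = 48°C.
Reverse: A=5 T=6 G=2 C=4 → Tm = 2·11 + 4·6 = 46°C.
|ΔTm| = |48 − 46| = 2°C, ≤ 5°C.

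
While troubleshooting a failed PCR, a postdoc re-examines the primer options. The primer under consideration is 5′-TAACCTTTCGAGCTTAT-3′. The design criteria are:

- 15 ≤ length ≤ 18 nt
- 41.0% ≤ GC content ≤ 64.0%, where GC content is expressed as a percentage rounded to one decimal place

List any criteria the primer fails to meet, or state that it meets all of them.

Base counts: A=4, T=7, G=2, C=4 (length 17).
length: length 17 ✓
GC content: GC 6/17 = 35.3%, outside 41.0–64.0% ✗

Fails: GC content.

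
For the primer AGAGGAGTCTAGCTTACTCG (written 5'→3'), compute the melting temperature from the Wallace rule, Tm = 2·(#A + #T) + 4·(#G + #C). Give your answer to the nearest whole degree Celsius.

Base counts: A=5, T=5, G=6, C=4 (length 20).
Tm = 2·(5+5) + 4·(6+4) = 2·10 + 4·10 = 20 + 40 = 60°C.

60°C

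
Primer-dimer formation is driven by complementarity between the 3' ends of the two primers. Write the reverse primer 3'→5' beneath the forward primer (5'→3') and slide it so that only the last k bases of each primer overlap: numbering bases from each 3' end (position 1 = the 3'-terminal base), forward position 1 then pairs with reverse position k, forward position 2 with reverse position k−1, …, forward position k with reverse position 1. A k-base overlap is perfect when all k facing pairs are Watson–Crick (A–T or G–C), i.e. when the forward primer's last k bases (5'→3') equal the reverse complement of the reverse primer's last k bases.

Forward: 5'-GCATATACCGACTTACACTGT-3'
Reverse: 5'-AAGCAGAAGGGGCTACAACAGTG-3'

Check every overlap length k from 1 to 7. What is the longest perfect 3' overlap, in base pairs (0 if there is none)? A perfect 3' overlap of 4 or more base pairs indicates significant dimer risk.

Last 7 bases (5'→3') — forward …ACACTGT, reverse …AACAGTG.
Reverse complement of the reverse primer's last 7 bases: CACTGTT; its first k bases are the reverse complement of the reverse primer's last k bases, so a perfect k-base overlap needs the forward primer's last k bases to equal them.
Comparing (forward last k vs required): k=1: T vs C ✗; k=2: GT vs CA ✗; k=3: TGT vs CAC ✗; k=4: CTGT vs CACT ✗; k=5: ACTGT vs CACTG ✗; k=6: CACTGT vs CACTGT ✓; k=7: ACACTGT vs CACTGTT ✗.
Only k = 6 is perfect, so the longest perfect 3' overlap is 6.

Longest perfect overlap: 6 complementary base pairs; significant dimer risk (threshold 4).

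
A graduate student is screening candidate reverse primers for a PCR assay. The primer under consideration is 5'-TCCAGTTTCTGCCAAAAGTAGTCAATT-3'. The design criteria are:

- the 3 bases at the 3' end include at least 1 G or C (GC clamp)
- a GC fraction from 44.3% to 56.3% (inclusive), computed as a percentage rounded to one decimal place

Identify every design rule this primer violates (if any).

Fails: GC clamp, GC content.

Base counts: A=8, T=9, G=4, C=6 (length 27).
GC clamp: 3' end ATT has 0 G/C, need ≥1 ✗
GC content: GC 10/27 = 37.0%, outside 44.3–56.3% ✗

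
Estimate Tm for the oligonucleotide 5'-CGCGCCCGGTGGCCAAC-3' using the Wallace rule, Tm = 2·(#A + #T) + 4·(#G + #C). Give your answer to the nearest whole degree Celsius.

62°C

Base counts: A=2, T=1, G=6, C=8 (length 17).
Tm = 2·(2+1) + 4·(6+8) = 2·3 + 4·14 = 6 + 56 = 62°C.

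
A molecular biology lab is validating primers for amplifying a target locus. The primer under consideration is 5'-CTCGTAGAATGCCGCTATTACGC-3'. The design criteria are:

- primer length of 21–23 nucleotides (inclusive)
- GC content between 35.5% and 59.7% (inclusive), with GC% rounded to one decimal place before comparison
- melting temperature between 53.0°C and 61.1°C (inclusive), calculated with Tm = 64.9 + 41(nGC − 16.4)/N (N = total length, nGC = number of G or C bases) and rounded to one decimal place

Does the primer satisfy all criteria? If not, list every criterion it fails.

Base counts: A=5, T=6, G=5, C=7 (length 23).
length: length 23 ✓
GC content: GC 12/23 = 52.2% ✓
Tm: Tm = 64.9 + 41·(12 − 16.4)/23 = 57.1°C ✓

Meets all criteria.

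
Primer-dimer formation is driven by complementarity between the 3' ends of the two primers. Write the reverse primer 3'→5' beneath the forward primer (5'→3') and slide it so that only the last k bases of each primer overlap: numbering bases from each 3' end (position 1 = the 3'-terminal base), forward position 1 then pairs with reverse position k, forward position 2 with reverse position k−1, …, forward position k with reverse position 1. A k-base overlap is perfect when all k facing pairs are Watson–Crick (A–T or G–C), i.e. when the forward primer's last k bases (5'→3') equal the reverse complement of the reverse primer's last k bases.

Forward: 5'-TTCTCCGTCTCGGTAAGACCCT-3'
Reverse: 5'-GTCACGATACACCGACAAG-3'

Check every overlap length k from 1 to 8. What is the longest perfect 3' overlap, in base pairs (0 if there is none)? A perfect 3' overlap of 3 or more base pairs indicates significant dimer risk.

Longest perfect overlap: 2 complementary base pairs; below the dimer-risk threshold (threshold 3).

Last 8 bases (5'→3') — forward …AAGACCCT, reverse …CCGACAAG.
Reverse complement of the reverse primer's last 8 bases: CTTGTCGG; its first k bases are the reverse complement of the reverse primer's last k bases, so a perfect k-base overlap needs the forward primer's last k bases to equal them.
Comparing (forward last k vs required): k=1: T vs C ✗; k=2: CT vs CT ✓; k=3: CCT vs CTT ✗; k=4: CCCT vs CTTG ✗; k=5: ACCCT vs CTTGT ✗; k=6: GACCCT vs CTTGTC ✗; k=7: AGACCCT vs CTTGTCG ✗; k=8: AAGACCCT vs CTTGTCGG ✗.
Only k = 2 is perfect, so the longest perfect 3' overlap is 2.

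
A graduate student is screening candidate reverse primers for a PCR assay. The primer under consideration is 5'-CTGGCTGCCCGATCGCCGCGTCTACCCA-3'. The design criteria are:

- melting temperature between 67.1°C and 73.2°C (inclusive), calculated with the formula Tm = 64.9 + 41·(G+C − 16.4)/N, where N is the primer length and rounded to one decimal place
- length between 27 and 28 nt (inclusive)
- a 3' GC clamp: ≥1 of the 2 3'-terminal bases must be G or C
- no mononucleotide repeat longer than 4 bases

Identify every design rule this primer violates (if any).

Base counts: A=3, T=5, G=7, C=13 (length 28).
Tm: Tm = 64.9 + 41·(20 − 16.4)/28 = 70.2°C ✓
length: length 28 ✓
GC clamp: 3' end CA has 1 G/C ✓
homopolymer run: longest run = 3 ✓

Meets all criteria.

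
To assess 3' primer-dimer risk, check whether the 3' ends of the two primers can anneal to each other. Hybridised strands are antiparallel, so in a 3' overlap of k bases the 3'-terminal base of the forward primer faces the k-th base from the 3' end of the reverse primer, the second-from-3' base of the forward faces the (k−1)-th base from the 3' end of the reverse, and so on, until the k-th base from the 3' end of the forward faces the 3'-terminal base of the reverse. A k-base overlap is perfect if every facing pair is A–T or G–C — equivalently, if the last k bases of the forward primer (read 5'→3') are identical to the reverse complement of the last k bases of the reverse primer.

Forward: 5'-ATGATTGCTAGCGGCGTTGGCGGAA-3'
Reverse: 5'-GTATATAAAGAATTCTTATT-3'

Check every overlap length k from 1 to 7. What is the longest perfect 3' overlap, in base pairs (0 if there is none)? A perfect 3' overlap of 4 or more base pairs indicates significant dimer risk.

Last 7 bases (5'→3') — forward …GGCGGAA, reverse …TCTTATT.
Reverse complement of the reverse primer's last 7 bases: AATAAGA; its first k bases are the reverse complement of the reverse primer's last k bases, so a perfect k-base overlap needs the forward primer's last k bases to equal them.
Comparing (forward last k vs required): k=1: A vs A ✓; k=2: AA vs AA ✓; k=3: GAA vs AAT ✗; k=4: GGAA vs AATA ✗; k=5: CGGAA vs AATAA ✗; k=6: GCGGAA vs AATAAG ✗; k=7: GGCGGAA vs AATAAGA ✗.
Perfect overlaps at k = 1, 2; the largest is 2.

Longest perfect overlap: 2 complementary base pairs; below the dimer-risk threshold (threshold 4).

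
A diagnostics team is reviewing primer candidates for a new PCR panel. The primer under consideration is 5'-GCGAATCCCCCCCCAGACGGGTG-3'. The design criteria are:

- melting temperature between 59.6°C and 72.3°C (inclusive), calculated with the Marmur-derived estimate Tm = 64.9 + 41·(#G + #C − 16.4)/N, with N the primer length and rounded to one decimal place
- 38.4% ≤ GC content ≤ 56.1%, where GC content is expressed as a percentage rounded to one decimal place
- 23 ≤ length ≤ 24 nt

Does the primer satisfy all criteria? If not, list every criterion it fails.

Fails: GC content.

Base counts: A=4, T=2, G=7, C=10 (length 23).
Tm: Tm = 64.9 + 41·(17 − 16.4)/23 = 66.0°C ✓
GC content: GC 17/23 = 73.9%, outside 38.4–56.1% ✗
length: length 23 ✓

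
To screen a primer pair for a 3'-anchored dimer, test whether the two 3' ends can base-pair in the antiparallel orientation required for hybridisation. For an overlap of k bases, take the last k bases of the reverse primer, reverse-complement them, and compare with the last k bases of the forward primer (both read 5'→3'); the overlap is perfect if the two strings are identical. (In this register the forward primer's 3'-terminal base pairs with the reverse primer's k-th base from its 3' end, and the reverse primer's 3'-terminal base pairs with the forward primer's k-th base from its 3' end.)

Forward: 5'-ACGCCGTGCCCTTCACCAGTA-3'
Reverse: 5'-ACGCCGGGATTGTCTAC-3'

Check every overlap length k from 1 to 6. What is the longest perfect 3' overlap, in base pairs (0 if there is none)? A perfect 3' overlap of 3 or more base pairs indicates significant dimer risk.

Longest perfect overlap: 3 complementary base pairs; significant dimer risk (threshold 3).

Last 6 bases (5'→3') — forward …CCAGTA, reverse …GTCTAC.
Reverse complement of the reverse primer's last 6 bases: GTAGAC; its first k bases are the reverse complement of the reverse primer's last k bases, so a perfect k-base overlap needs the forward primer's last k bases to equal them.
Comparing (forward last k vs required): k=1: A vs G ✗; k=2: TA vs GT ✗; k=3: GTA vs GTA ✓; k=4: AGTA vs GTAG ✗; k=5: CAGTA vs GTAGA ✗; k=6: CCAGTA vs GTAGAC ✗.
Only k = 3 is perfect, so the longest perfect 3' overlap is 3.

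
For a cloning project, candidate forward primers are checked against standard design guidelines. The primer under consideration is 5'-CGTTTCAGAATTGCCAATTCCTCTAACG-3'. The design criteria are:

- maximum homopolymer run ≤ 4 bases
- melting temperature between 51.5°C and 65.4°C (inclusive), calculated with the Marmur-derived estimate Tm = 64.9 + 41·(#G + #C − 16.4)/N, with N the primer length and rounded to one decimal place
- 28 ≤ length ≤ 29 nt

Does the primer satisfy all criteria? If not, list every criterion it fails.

Meets all criteria.

Base counts: A=7, T=9, G=4, C=8 (length 28).
homopolymer run: longest run = 3 ✓
Tm: Tm = 64.9 + 41·(12 − 16.4)/28 = 58.5°C ✓
length: length 28 ✓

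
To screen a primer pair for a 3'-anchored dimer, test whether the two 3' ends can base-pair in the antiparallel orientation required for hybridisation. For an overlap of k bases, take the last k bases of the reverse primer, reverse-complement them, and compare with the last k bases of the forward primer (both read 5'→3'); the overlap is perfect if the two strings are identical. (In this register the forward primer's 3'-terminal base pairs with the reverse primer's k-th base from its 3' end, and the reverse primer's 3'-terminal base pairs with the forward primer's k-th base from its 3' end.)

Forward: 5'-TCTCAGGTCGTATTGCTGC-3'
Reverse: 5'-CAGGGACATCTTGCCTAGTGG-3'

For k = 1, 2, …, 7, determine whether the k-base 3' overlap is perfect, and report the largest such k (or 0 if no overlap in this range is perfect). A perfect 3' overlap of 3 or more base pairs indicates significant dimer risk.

Last 7 bases (5'→3') — forward …TTGCTGC, reverse …CTAGTGG.
Reverse complement of the reverse primer's last 7 bases: CCACTAG; its first k bases are the reverse complement of the reverse primer's last k bases, so a perfect k-base overlap needs the forward primer's last k bases to equal them.
Comparing (forward last k vs required): k=1: C vs C ✓; k=2: GC vs CC ✗; k=3: TGC vs CCA ✗; k=4: CTGC vs CCAC ✗; k=5: GCTGC vs CCACT ✗; k=6: TGCTGC vs CCACTA ✗; k=7: TTGCTGC vs CCACTAG ✗.
Only k = 1 is perfect, so the longest perfect 3' overlap is 1.

Longest perfect overlap: 1 complementary base pair; below the dimer-risk threshold (threshold 3).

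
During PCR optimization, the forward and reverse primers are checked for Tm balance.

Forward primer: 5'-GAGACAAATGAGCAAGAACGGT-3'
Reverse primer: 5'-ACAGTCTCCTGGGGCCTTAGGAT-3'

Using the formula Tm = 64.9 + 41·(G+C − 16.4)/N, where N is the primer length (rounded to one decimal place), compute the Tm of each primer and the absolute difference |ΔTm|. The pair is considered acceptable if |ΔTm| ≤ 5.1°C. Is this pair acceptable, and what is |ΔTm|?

|ΔTm| = 5.8°C; the pair is not acceptable.

Forward: G+C = 10, N = 22 → Tm = 64.9 + 41·(10 − 16.4)/22 = 53.0°C.
Reverse: G+C = 13, N = 23 → Tm = 64.9 + 41·(13 − 16.4)/23 = 58.8°C.
|ΔTm| = |53.0 − 58.8| = 5.8°C, > 5.1°C.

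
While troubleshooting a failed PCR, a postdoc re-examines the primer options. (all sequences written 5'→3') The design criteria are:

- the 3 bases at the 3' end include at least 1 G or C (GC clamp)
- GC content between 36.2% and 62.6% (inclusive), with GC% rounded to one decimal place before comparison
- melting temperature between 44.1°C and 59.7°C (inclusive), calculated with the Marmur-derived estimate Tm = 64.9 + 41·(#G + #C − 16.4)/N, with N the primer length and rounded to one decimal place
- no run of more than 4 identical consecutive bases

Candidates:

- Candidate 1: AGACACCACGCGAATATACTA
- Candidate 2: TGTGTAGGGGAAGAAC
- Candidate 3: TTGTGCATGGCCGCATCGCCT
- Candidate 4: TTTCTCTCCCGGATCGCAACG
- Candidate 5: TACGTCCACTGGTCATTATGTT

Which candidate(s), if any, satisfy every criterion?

Candidate 1, Candidate 3, Candidate 4 and Candidate 5.

Candidate 1 (21 nt, A=9 T=3 G=3 C=6): 3' end CTA has 1 G/C ✓; GC 9/21 = 42.9% ✓; Tm = 64.9 + 41·(9 − 16.4)/21 = 50.5°C ✓; longest run = 2 ✓ — passes.
Candidate 2 (16 nt, A=5 T=3 G=7 C=1): 3' end AAC has 1 G/C ✓; GC 8/16 = 50.0% ✓; Tm = 64.9 + 41·(8 − 16.4)/16 = 43.4°C, outside 44.1–59.7°C ✗; longest run = 4 ✓ — fails.
Candidate 3 (21 nt, A=2 T=6 G=6 C=7): 3' end CCT has 2 G/C ✓; GC 13/21 = 61.9% ✓; Tm = 64.9 + 41·(13 − 16.4)/21 = 58.3°C ✓; longest run = 2 ✓ — passes.
Candidate 4 (21 nt, A=3 T=6 G=4 C=8): 3' end ACG has 2 G/C ✓; GC 12/21 = 57.1% ✓; Tm = 64.9 + 41·(12 − 16.4)/21 = 56.3°C ✓; longest run = 3 ✓ — passes.
Candidate 5 (22 nt, A=4 T=9 G=4 C=5): 3' end GTT has 1 G/C ✓; GC 9/22 = 40.9% ✓; Tm = 64.9 + 41·(9 − 16.4)/22 = 51.1°C ✓; longest run = 2 ✓ — passes.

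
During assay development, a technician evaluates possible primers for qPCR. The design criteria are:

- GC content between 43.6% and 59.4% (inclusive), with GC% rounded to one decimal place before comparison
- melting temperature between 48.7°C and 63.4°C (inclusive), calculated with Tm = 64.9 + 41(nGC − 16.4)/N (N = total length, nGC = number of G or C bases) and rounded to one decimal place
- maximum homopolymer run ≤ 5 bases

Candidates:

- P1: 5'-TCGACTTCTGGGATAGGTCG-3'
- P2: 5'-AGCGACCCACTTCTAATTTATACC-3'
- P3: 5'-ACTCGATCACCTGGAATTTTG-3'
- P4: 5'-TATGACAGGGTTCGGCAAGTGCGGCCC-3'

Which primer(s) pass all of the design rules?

P1 (20 nt, A=3 T=6 G=7 C=4): GC 11/20 = 55.0% ✓; Tm = 64.9 + 41·(11 − 16.4)/20 = 53.8°C ✓; longest run = 3 ✓ — passes.
P2 (24 nt, A=7 T=7 G=2 C=8): GC 10/24 = 41.7%, outside 43.6–59.4% ✗; Tm = 64.9 + 41·(10 − 16.4)/24 = 54.0°C ✓; longest run = 3 ✓ — fails.
P3 (21 nt, A=5 T=7 G=4 C=5): GC 9/21 = 42.9%, outside 43.6–59.4% ✗; Tm = 64.9 + 41·(9 − 16.4)/21 = 50.5°C ✓; longest run = 4 ✓ — fails.
P4 (27 nt, A=5 T=5 G=10 C=7): GC 17/27 = 63.0%, outside 43.6–59.4% ✗; Tm = 64.9 + 41·(17 − 16.4)/27 = 65.8°C, outside 48.7–63.4°C ✗; longest run = 3 ✓ — fails.

P1 only.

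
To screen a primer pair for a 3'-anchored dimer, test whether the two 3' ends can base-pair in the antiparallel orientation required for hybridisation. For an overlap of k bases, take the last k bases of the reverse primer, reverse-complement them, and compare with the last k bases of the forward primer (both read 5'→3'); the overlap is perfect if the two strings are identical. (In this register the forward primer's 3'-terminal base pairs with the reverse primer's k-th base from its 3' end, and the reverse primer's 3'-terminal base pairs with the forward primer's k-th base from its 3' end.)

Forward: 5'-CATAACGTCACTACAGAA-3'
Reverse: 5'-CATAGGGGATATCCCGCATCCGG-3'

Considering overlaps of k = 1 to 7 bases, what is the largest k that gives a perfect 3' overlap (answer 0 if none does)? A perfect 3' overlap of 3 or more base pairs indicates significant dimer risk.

Longest perfect overlap: 0 complementary base pairs; below the dimer-risk threshold (threshold 3).

Last 7 bases (5'→3') — forward …TACAGAA, reverse …CATCCGG.
Reverse complement of the reverse primer's last 7 bases: CCGGATG; its first k bases are the reverse complement of the reverse primer's last k bases, so a perfect k-base overlap needs the forward primer's last k bases to equal them.
Comparing (forward last k vs required): k=1: A vs C ✗; k=2: AA vs CC ✗; k=3: GAA vs CCG ✗; k=4: AGAA vs CCGG ✗; k=5: CAGAA vs CCGGA ✗; k=6: ACAGAA vs CCGGAT ✗; k=7: TACAGAA vs CCGGATG ✗.
No overlap length from 1 to 7 is perfect, so the longest perfect 3' overlap is 0.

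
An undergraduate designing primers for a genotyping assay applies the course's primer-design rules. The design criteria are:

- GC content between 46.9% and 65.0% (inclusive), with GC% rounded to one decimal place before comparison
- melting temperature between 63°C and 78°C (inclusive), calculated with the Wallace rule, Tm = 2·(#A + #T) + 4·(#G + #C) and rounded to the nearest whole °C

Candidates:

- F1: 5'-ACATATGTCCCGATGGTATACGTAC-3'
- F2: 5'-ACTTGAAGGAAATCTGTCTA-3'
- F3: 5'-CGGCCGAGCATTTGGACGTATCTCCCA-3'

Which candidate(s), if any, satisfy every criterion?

F1 (25 nt, A=7 T=7 G=5 C=6): GC 11/25 = 44.0%, outside 46.9–65.0% ✗; Tm = 2·14 + 4·11 = 72°C ✓ — fails.
F2 (20 nt, A=7 T=6 G=4 C=3): GC 7/20 = 35.0%, outside 46.9–65.0% ✗; Tm = 2·13 + 4·7 = 54°C, outside 63–78°C ✗ — fails.
F3 (27 nt, A=5 T=6 G=7 C=9): GC 16/27 = 59.3% ✓; Tm = 2·11 + 4·16 = 86°C, outside 63–78°C ✗ — fails.

None of the candidates satisfy all criteria.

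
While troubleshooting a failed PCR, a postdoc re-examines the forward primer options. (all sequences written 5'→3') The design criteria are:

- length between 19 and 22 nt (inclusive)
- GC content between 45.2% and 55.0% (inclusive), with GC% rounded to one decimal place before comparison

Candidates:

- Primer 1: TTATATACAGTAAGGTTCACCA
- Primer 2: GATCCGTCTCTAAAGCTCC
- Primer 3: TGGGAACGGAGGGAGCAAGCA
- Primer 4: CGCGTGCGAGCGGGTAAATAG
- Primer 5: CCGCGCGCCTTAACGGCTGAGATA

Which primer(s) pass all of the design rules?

Primer 2 only.

Primer 1 (22 nt, A=8 T=7 G=3 C=4): length 22 ✓; GC 7/22 = 31.8%, outside 45.2–55.0% ✗ — fails.
Primer 2 (19 nt, A=4 T=5 G=3 C=7): length 19 ✓; GC 10/19 = 52.6% ✓ — passes.
Primer 3 (21 nt, A=7 T=1 G=10 C=3): length 21 ✓; GC 13/21 = 61.9%, outside 45.2–55.0% ✗ — fails.
Primer 4 (21 nt, A=5 T=3 G=9 C=4): length 21 ✓; GC 13/21 = 61.9%, outside 45.2–55.0% ✗ — fails.
Primer 5 (24 nt, A=5 T=4 G=7 C=8): length 24, outside 19–22 ✗; GC 15/24 = 62.5%, outside 45.2–55.0% ✗ — fails.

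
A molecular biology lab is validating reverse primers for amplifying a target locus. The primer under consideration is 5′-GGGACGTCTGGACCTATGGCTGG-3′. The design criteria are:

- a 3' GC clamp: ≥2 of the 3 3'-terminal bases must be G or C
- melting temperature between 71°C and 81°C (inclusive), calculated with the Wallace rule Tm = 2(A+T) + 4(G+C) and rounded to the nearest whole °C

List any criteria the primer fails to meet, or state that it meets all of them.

Meets all criteria.

Base counts: A=3, T=5, G=10, C=5 (length 23).
GC clamp: 3' end TGG has 2 G/C ✓
Tm: Tm = 2·8 + 4·15 = 76°C ✓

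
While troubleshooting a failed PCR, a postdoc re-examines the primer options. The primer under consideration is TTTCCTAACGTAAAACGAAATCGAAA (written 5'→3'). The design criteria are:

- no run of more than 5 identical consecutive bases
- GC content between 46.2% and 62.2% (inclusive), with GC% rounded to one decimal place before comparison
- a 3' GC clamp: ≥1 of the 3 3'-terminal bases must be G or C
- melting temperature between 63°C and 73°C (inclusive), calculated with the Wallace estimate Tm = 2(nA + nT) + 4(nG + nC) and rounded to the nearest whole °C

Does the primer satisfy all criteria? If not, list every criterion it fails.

Base counts: A=12, T=6, G=3, C=5 (length 26).
homopolymer run: longest run = 4 ✓
GC content: GC 8/26 = 30.8%, outside 46.2–62.2% ✗
GC clamp: 3' end AAA has 0 G/C, need ≥1 ✗
Tm: Tm = 2·18 + 4·8 = 68°C ✓

Fails: GC content, GC clamp.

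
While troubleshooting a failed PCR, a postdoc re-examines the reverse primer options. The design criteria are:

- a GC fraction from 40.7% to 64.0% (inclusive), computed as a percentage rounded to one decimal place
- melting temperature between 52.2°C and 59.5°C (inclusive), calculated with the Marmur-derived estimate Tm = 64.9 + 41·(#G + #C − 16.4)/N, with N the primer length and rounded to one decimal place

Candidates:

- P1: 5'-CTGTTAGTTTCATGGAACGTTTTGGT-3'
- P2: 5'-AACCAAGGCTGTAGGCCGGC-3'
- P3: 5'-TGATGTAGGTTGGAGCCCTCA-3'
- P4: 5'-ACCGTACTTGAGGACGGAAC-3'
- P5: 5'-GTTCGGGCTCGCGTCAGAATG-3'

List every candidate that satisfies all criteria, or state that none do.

P1 (26 nt, A=4 T=12 G=7 C=3): GC 10/26 = 38.5%, outside 40.7–64.0% ✗; Tm = 64.9 + 41·(10 − 16.4)/26 = 54.8°C ✓ — fails.
P2 (20 nt, A=5 T=2 G=7 C=6): GC 13/20 = 65.0%, outside 40.7–64.0% ✗; Tm = 64.9 + 41·(13 − 16.4)/20 = 57.9°C ✓ — fails.
P3 (21 nt, A=4 T=6 G=7 C=4): GC 11/21 = 52.4% ✓; Tm = 64.9 + 41·(11 − 16.4)/21 = 54.4°C ✓ — passes.
P4 (20 nt, A=6 T=3 G=6 C=5): GC 11/20 = 55.0% ✓; Tm = 64.9 + 41·(11 − 16.4)/20 = 53.8°C ✓ — passes.
P5 (21 nt, A=3 T=5 G=8 C=5): GC 13/21 = 61.9% ✓; Tm = 64.9 + 41·(13 − 16.4)/21 = 58.3°C ✓ — passes.

P3, P4 and P5.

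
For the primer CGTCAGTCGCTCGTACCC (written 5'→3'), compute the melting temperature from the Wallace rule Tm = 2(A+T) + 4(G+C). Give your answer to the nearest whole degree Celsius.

60°C

Base counts: A=2, T=4, G=4, C=8 (length 18).
Tm = 2·(2+4) + 4·(4+8) = 2·6 + 4·12 = 12 + 48 = 60°C.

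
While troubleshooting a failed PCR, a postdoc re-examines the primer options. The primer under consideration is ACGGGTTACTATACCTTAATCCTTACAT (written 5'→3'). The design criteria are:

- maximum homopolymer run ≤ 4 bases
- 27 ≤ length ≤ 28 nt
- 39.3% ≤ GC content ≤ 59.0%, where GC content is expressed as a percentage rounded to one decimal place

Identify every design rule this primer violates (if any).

Fails: GC content.

Base counts: A=8, T=10, G=3, C=7 (length 28).
homopolymer run: longest run = 3 ✓
length: length 28 ✓
GC content: GC 10/28 = 35.7%, outside 39.3–59.0% ✗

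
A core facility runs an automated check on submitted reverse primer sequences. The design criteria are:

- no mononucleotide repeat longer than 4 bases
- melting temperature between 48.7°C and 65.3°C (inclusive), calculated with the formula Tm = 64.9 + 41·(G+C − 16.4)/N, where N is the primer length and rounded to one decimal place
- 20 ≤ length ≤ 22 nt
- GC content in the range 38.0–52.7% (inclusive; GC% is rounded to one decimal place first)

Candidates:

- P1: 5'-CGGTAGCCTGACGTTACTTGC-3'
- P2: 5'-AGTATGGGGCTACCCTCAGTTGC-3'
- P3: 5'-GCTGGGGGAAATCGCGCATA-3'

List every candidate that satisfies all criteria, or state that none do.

None of the candidates satisfy all criteria.

P1 (21 nt, A=3 T=6 G=6 C=6): longest run = 2 ✓; Tm = 64.9 + 41·(12 − 16.4)/21 = 56.3°C ✓; length 21 ✓; GC 12/21 = 57.1%, outside 38.0–52.7% ✗ — fails.
P2 (23 nt, A=4 T=6 G=7 C=6): longest run = 4 ✓; Tm = 64.9 + 41·(13 − 16.4)/23 = 58.8°C ✓; length 23, outside 20–22 ✗; GC 13/23 = 56.5%, outside 38.0–52.7% ✗ — fails.
P3 (20 nt, A=5 T=3 G=8 C=4): longest run = 5, exceeds 4 ✗; Tm = 64.9 + 41·(12 − 16.4)/20 = 55.9°C ✓; length 20 ✓; GC 12/20 = 60.0%, outside 38.0–52.7% ✗ — fails.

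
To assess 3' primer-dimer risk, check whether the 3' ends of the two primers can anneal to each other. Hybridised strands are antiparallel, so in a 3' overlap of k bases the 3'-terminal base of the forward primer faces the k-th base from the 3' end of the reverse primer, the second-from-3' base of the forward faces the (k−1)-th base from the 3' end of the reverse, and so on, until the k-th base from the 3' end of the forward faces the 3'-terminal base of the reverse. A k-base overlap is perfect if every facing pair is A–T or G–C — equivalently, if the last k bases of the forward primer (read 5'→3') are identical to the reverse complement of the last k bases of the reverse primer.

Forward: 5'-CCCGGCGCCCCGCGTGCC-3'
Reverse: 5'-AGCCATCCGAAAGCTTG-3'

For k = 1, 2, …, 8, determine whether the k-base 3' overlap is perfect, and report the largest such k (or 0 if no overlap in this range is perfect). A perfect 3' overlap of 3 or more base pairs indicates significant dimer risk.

Last 8 bases (5'→3') — forward …CGCGTGCC, reverse …AAAGCTTG.
Reverse complement of the reverse primer's last 8 bases: CAAGCTTT; its first k bases are the reverse complement of the reverse primer's last k bases, so a perfect k-base overlap needs the forward primer's last k bases to equal them.
Comparing (forward last k vs required): k=1: C vs C ✓; k=2: CC vs CA ✗; k=3: GCC vs CAA ✗; k=4: TGCC vs CAAG ✗; k=5: GTGCC vs CAAGC ✗; k=6: CGTGCC vs CAAGCT ✗; k=7: GCGTGCC vs CAAGCTT ✗; k=8: CGCGTGCC vs CAAGCTTT ✗.
Only k = 1 is perfect, so the longest perfect 3' overlap is 1.

Longest perfect overlap: 1 complementary base pair; below the dimer-risk threshold (threshold 3).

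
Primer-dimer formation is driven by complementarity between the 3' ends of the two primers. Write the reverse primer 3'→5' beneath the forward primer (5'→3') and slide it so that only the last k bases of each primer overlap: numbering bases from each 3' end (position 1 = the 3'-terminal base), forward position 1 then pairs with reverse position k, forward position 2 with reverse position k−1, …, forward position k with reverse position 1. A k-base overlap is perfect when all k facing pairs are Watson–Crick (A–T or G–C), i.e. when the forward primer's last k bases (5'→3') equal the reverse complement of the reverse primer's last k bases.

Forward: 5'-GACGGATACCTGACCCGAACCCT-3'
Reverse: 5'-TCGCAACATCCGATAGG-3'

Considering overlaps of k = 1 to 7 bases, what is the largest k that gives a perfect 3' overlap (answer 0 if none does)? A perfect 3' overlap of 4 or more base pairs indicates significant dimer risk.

Last 7 bases (5'→3') — forward …GAACCCT, reverse …CGATAGG.
Reverse complement of the reverse primer's last 7 bases: CCTATCG; its first k bases are the reverse complement of the reverse primer's last k bases, so a perfect k-base overlap needs the forward primer's last k bases to equal them.
Comparing (forward last k vs required): k=1: T vs C ✗; k=2: CT vs CC ✗; k=3: CCT vs CCT ✓; k=4: CCCT vs CCTA ✗; k=5: ACCCT vs CCTAT ✗; k=6: AACCCT vs CCTATC ✗; k=7: GAACCCT vs CCTATCG ✗.
Only k = 3 is perfect, so the longest perfect 3' overlap is 3.

Longest perfect overlap: 3 complementary base pairs; below the dimer-risk threshold (threshold 4).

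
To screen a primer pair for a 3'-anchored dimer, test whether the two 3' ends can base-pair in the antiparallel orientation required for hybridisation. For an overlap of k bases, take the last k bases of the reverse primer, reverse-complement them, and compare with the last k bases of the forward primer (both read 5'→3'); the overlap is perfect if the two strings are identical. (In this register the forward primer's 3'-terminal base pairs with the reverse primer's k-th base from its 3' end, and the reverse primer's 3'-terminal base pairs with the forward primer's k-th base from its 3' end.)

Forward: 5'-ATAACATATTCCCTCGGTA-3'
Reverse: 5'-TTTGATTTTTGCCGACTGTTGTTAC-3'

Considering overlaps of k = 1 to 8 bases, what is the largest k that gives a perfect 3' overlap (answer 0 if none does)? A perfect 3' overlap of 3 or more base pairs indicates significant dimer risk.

Last 8 bases (5'→3') — forward …CCTCGGTA, reverse …GTTGTTAC.
Reverse complement of the reverse primer's last 8 bases: GTAACAAC; its first k bases are the reverse complement of the reverse primer's last k bases, so a perfect k-base overlap needs the forward primer's last k bases to equal them.
Comparing (forward last k vs required): k=1: A vs G ✗; k=2: TA vs GT ✗; k=3: GTA vs GTA ✓; k=4: GGTA vs GTAA ✗; k=5: CGGTA vs GTAAC ✗; k=6: TCGGTA vs GTAACA ✗; k=7: CTCGGTA vs GTAACAA ✗; k=8: CCTCGGTA vs GTAACAAC ✗.
Only k = 3 is perfect, so the longest perfect 3' overlap is 3.

Longest perfect overlap: 3 complementary base pairs; significant dimer risk (threshold 3).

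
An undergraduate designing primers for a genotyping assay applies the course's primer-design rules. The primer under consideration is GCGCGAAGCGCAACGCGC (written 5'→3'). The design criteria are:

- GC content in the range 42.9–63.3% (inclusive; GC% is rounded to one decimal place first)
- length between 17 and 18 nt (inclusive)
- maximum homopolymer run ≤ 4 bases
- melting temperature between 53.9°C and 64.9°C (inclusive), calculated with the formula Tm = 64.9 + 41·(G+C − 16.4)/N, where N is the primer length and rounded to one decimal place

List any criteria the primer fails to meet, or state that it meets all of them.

Base counts: A=4, T=0, G=7, C=7 (length 18).
GC content: GC 14/18 = 77.8%, outside 42.9–63.3% ✗
length: length 18 ✓
homopolymer run: longest run = 2 ✓
Tm: Tm = 64.9 + 41·(14 − 16.4)/18 = 59.4°C ✓

Fails: GC content.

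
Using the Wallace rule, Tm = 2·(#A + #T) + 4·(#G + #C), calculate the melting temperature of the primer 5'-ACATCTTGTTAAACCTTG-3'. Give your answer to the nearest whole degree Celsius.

48°C

Base counts: A=5, T=7, G=2, C=4 (length 18).
Tm = 2·(5+7) + 4·(2+4) = 2·12 + 4·6 = 24 + 24 = 48°C.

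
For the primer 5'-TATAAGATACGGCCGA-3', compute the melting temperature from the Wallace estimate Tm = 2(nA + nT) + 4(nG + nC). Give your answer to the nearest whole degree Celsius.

46°C

Base counts: A=6, T=3, G=4, C=3 (length 16).
Tm = 2·(6+3) + 4·(4+3) = 2·9 + 4·7 = 18 + 28 = 46°C.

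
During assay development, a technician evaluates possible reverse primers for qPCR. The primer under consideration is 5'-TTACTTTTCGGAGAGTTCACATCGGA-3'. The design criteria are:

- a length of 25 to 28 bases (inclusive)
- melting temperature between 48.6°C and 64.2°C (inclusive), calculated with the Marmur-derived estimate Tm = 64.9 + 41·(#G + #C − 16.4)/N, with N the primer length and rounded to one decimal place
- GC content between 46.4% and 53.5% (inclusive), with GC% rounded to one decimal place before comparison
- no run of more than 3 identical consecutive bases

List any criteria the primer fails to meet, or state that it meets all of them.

Fails: GC content, homopolymer run.

Base counts: A=6, T=9, G=6, C=5 (length 26).
length: length 26 ✓
Tm: Tm = 64.9 + 41·(11 − 16.4)/26 = 56.4°C ✓
GC content: GC 11/26 = 42.3%, outside 46.4–53.5% ✗
homopolymer run: longest run = 4, exceeds 3 ✗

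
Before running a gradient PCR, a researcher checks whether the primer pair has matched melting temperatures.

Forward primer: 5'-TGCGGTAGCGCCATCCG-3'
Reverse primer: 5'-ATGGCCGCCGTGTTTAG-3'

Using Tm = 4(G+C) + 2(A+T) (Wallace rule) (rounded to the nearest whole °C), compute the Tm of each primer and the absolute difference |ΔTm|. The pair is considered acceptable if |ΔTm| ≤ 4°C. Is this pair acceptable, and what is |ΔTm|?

|ΔTm| = 4°C; the pair is acceptable.

Forward: A=2 T=3 G=6 C=6 → Tm = 2·5 + 4·12 = 58°C.
Reverse: A=2 T=5 G=6 C=4 → Tm = 2·7 + 4·10 = 54°C.
|ΔTm| = |58 − 54| = 4°C, ≤ 4°C.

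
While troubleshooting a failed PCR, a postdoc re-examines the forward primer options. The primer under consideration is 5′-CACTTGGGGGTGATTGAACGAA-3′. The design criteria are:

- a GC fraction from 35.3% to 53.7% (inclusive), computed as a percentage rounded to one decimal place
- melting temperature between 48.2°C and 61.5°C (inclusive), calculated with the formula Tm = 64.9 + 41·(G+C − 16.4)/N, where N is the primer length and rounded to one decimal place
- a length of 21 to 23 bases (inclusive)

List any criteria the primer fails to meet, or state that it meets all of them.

Base counts: A=6, T=5, G=8, C=3 (length 22).
GC content: GC 11/22 = 50.0% ✓
Tm: Tm = 64.9 + 41·(11 − 16.4)/22 = 54.8°C ✓
length: length 22 ✓

Meets all criteria.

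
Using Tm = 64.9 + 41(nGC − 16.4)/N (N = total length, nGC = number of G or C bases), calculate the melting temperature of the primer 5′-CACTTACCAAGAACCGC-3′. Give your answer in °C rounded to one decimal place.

47.1°C

Base counts: A=6, T=2, G=2, C=7; G+C = 9, N = 17.
Tm = 64.9 + 41·(9 − 16.4)/17 = 64.9 + -303.40/17 = 47.1°C.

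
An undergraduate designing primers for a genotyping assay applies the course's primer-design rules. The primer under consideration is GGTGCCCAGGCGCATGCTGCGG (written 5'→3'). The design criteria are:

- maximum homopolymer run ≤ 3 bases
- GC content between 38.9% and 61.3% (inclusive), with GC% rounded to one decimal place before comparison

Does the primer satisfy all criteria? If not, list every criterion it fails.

Fails: GC content.

Base counts: A=2, T=3, G=10, C=7 (length 22).
homopolymer run: longest run = 3 ✓
GC content: GC 17/22 = 77.3%, outside 38.9–61.3% ✗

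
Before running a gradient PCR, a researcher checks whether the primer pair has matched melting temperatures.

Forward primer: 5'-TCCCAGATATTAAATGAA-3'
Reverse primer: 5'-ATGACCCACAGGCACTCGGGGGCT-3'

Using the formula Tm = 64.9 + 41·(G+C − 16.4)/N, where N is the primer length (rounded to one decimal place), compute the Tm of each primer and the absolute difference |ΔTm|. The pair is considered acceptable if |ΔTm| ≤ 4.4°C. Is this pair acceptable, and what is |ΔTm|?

Forward: G+C = 5, N = 18 → Tm = 64.9 + 41·(5 − 16.4)/18 = 38.9°C.
Reverse: G+C = 16, N = 24 → Tm = 64.9 + 41·(16 − 16.4)/24 = 64.2°C.
|ΔTm| = |38.9 − 64.2| = 25.3°C, > 4.4°C.

|ΔTm| = 25.3°C; the pair is not acceptable.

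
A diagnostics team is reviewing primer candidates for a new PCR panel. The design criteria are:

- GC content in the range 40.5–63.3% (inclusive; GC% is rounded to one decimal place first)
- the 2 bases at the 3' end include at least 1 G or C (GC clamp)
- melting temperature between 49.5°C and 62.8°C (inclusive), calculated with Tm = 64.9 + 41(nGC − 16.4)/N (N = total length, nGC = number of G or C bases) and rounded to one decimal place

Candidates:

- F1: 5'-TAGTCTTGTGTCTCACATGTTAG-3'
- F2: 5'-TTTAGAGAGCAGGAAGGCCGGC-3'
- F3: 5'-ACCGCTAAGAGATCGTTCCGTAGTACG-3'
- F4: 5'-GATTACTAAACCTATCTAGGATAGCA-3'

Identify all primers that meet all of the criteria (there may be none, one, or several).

F1 (23 nt, A=4 T=10 G=5 C=4): GC 9/23 = 39.1%, outside 40.5–63.3% ✗; 3' end AG has 1 G/C ✓; Tm = 64.9 + 41·(9 − 16.4)/23 = 51.7°C ✓ — fails.
F2 (22 nt, A=6 T=3 G=9 C=4): GC 13/22 = 59.1% ✓; 3' end GC has 2 G/C ✓; Tm = 64.9 + 41·(13 − 16.4)/22 = 58.6°C ✓ — passes.
F3 (27 nt, A=7 T=6 G=7 C=7): GC 14/27 = 51.9% ✓; 3' end CG has 2 G/C ✓; Tm = 64.9 + 41·(14 − 16.4)/27 = 61.3°C ✓ — passes.
F4 (26 nt, A=10 T=7 G=4 C=5): GC 9/26 = 34.6%, outside 40.5–63.3% ✗; 3' end CA has 1 G/C ✓; Tm = 64.9 + 41·(9 − 16.4)/26 = 53.2°C ✓ — fails.

F2 and F3.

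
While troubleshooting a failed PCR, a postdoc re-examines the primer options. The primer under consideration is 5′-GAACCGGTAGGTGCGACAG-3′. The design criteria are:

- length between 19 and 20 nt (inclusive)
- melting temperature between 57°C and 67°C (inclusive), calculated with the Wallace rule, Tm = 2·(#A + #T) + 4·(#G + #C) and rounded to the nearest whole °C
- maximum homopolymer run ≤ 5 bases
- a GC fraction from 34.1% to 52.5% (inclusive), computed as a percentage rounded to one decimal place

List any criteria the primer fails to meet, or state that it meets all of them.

Fails: GC content.

Base counts: A=5, T=2, G=8, C=4 (length 19).
length: length 19 ✓
Tm: Tm = 2·7 + 4·12 = 62°C ✓
homopolymer run: longest run = 2 ✓
GC content: GC 12/19 = 63.2%, outside 34.1–52.5% ✗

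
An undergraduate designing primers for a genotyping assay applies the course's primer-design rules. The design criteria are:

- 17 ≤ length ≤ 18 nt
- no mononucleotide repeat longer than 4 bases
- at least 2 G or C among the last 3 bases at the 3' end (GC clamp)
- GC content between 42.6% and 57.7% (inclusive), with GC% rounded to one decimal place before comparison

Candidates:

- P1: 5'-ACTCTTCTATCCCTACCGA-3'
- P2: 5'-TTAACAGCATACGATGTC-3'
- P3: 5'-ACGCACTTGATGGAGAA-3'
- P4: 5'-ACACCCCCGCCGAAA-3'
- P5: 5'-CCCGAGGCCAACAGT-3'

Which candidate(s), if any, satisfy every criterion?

P1 (19 nt, A=4 T=6 G=1 C=8): length 19, outside 17–18 ✗; longest run = 3 ✓; 3' end CGA has 2 G/C ✓; GC 9/19 = 47.4% ✓ — fails.
P2 (18 nt, A=6 T=5 G=3 C=4): length 18 ✓; longest run = 2 ✓; 3' end GTC has 2 G/C ✓; GC 7/18 = 38.9%, outside 42.6–57.7% ✗ — fails.
P3 (17 nt, A=6 T=3 G=5 C=3): length 17 ✓; longest run = 2 ✓; 3' end GAA has 1 G/C, need ≥2 ✗; GC 8/17 = 47.1% ✓ — fails.
P4 (15 nt, A=5 T=0 G=2 C=8): length 15, outside 17–18 ✗; longest run = 5, exceeds 4 ✗; 3' end AAA has 0 G/C, need ≥2 ✗; GC 10/15 = 66.7%, outside 42.6–57.7% ✗ — fails.
P5 (15 nt, A=4 T=1 G=4 C=6): length 15, outside 17–18 ✗; longest run = 3 ✓; 3' end AGT has 1 G/C, need ≥2 ✗; GC 10/15 = 66.7%, outside 42.6–57.7% ✗ — fails.

None of the candidates satisfy all criteria.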